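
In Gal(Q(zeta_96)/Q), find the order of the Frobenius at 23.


The Frobenius at p in Gal(Q(zeta_n)/Q) = (Z/nZ)* is the class of p, so its order is ord_96(23), the smallest k >= 1 with 23^k = 1 mod 96.
n = 96 = 2^5 * 3, phi(96) = 32; the order divides phi(n).
Divisors of 32: 1, 2, 4, 8, 16, 32
Repeated squaring mod 96: 23^1 = 23, 23^2 = 49, 23^4 = 1, 23^8 = 1, 23^16 = 1, 23^32 = 1
Test divisors in increasing order:
  k=1: 23^1 = 23 mod 96
  k=2: 23^2 = 49 mod 96
  k=4: 23^4 = 1 mod 96  <- first divisor giving 1
Order = 4

4


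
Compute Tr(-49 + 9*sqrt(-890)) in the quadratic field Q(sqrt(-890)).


Tr(a + b*sqrt(d)) = (a + b*sqrt(d)) + (a - b*sqrt(d)) = 2a
= 2 * (-49)
= -98

-98


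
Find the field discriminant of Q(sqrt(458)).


For K = Q(sqrt(d)) with d squarefree: disc(K) = d if d = 1 mod 4, and disc(K) = 4d if d = 2 or 3 mod 4.
Here d = 458, and d mod 4 = 2.
d = 2 mod 4, not 1 (O_K = Z[sqrt(d)]), so disc(K) = 4d = 4 * (458) = 1832

1832


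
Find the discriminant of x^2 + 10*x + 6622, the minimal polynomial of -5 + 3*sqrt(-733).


The element -5 + 3*sqrt(-733) has minimal polynomial:
x^2 + 10*x + 6622
Discriminant = (10)^2 - 4*(6622)
= 100 - 26488
= -26388

-26388


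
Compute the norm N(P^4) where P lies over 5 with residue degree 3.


N(P^a) = p^(a*f)
= 5^(4*3)
= 5^12
= 244140625

244140625


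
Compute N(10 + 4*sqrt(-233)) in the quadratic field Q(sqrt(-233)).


N(a + b*sqrt(d)) = a^2 - d*b^2
= (10)^2 - (-233)*(4)^2
= 100 + 3728
= 3828

3828


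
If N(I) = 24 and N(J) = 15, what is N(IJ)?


N(IJ) = N(I) * N(J)
= 24 * 15
= 360

360


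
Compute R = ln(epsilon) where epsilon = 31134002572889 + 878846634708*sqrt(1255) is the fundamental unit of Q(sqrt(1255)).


epsilon = 31134002572889 + 878846634708*sqrt(1255)
= 6.2268e+13
R = ln(6.2268e+13)
= 31.7625

31.7625


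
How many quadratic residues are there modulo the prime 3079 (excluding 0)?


For prime p, the number of non-zero quadratic residues is (p-1)/2.
= (3079-1)/2
= 1539

1539


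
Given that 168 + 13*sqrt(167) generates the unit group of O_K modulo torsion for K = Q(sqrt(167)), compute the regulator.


epsilon = 168 + 13*sqrt(167)
= 335.9970
R = ln(335.9970)
= 5.8171

5.8171


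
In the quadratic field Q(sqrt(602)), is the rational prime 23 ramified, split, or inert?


K = Q(sqrt(602)). Since d mod 4 = 2, disc(K) = 2408.
Check p | disc: 2408 mod 23 = 16.
p does not divide disc. Compute Legendre symbol (d/p):
4^((23-1)/2) mod 23 = 1
(d/p) = 1, so p splits: (p) = P*P' with e=1, f=1, g=2.
Therefore p is split.

split


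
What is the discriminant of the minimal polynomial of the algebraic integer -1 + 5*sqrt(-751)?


The element -1 + 5*sqrt(-751) has minimal polynomial:
x^2 + 2*x + 18776
Discriminant = (2)^2 - 4*(18776)
= 4 - 75104
= -75100

-75100


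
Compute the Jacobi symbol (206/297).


Compute (206/297) via quadratic reciprocity:
  pull out 2: (2/297) = +1  (since 297 mod 8 = 1)
  reciprocity: (103/297) -> +(297/103)
  reduce: (91/103)
  reciprocity: (91/103) -> -(103/91)
  reduce: (12/91)
  pull out 2: (2/91) = -1  (since 91 mod 8 = 3)
  pull out 2: (2/91) = -1  (since 91 mod 8 = 3)
  reciprocity: (3/91) -> -(91/3)
  reduce: (1/3)
  (1/3) = 1
Product of signs = 1

1


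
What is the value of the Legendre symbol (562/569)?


p = 569 is prime, so compute (562/569) with the reciprocity algorithm (Jacobi-symbol steps: pull out 2s via (2/n), flip via reciprocity, reduce):
  pull out 2: (2/569) = +1  (since 569 mod 8 = 1)
  reciprocity: (281/569) -> +(569/281)
  reduce: (7/281)
  reciprocity: (7/281) -> +(281/7)
  reduce: (1/7)
  (1/7) = 1
Product of signs = 1
(562/569) = 1

1


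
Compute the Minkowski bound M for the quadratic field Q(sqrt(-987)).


d = -987, d mod 4 = 1, so disc(K) = d = -987; |disc(K)| = 987
Imaginary quadratic field, so n = 2, s = r2 = 1, r1 = 0
M = (n!/n^n) * (4/pi)^s * sqrt(|disc(K)|) = (2!/2^2) * (4/pi)^1 * sqrt(987)
= 0.5 * 1.273240 * 31.416556
= 20.0004

20.0004


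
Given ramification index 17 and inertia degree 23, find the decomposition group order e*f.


|D_P| = e * f
= 17 * 23
= 391

391


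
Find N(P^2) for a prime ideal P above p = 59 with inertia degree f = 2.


N(P^a) = p^(a*f)
= 59^(2*2)
= 59^4
= 12117361

12117361


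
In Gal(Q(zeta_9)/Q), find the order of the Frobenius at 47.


The Frobenius at p in Gal(Q(zeta_n)/Q) = (Z/nZ)* is the class of p, so its order is ord_9(47), the smallest k >= 1 with 47^k = 1 mod 9.
n = 9 = 3^2, phi(9) = 6; the order divides phi(n).
Divisors of 6: 1, 2, 3, 6
Repeated squaring mod 9: 47^1 = 2, 47^2 = 4, 47^4 = 7
Test divisors in increasing order:
  k=1: 47^1 = 2 mod 9
  k=2: 47^2 = 4 mod 9
  k=3: 47^3 = 4 * 2 = 8 mod 9
  k=6: 47^6 = 7 * 4 = 1 mod 9  <- first divisor giving 1
Order = 6

6


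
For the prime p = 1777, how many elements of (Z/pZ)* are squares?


For prime p, the number of non-zero quadratic residues is (p-1)/2.
= (1777-1)/2
= 888

888


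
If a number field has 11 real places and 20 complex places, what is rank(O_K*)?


By Dirichlet's unit theorem:
rank = r1 + r2 - 1
= 11 + 20 - 1
= 30

30


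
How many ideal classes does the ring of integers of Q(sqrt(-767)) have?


K = Q(sqrt(-767)). d mod 4 = 1, so D = disc(K) = d = -767
h(K) equals the number of primitive reduced positive-definite forms (a, b, c) = a*x^2 + b*x*y + c*y^2 with b^2 - 4ac = D,
where reduced means |b| <= a <= c, with b >= 0 whenever |b| = a or a = c, and primitive means gcd(a, b, c) = 1.
Reduced forces 3a^2 <= |D| = 767, so 1 <= a <= 15; b must have the parity of D, and c = (b^2 - D)/(4a) must be an integer >= a.
Enumerate a = 1..15, b in [-a, a]:
  a=1: (1, 1, 192)  [1]
  a=2: (2, -1, 96), (2, 1, 96)  [2]
  a=3: (3, -1, 64), (3, 1, 64)  [2]
  a=4: (4, -1, 48), (4, 1, 48)  [2]
  a=5: none
  a=6: (6, -5, 33), (6, -1, 32), (6, 1, 32), (6, 5, 33)  [4]
  a=7: none
  a=8: (8, -1, 24), (8, 1, 24)  [2]
  a=9: (9, -5, 22), (9, 5, 22)  [2]
  a=10: none
  a=11: (11, -5, 18), (11, 5, 18)  [2]
  a=12: (12, -7, 17), (12, -1, 16), (12, 1, 16), (12, 7, 17)  [4]
  a=13: (13, 13, 18)  [1]
  a=14..15: none
Total reduced forms: 1 + 2 + 2 + 2 + 4 + 2 + 2 + 2 + 4 + 1 = 22
h = 22

22


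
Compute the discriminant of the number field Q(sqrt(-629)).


For K = Q(sqrt(d)) with d squarefree: disc(K) = d if d = 1 mod 4, and disc(K) = 4d if d = 2 or 3 mod 4.
Here d = -629, and d mod 4 = 3.
d = 3 mod 4, not 1 (O_K = Z[sqrt(d)]), so disc(K) = 4d = 4 * (-629) = -2516

-2516


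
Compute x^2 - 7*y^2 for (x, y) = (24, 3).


x^2 - d*y^2
= 24^2 - 7*3^2
= 576 - 63
= 513

513


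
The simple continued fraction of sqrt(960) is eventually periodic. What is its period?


Run the CF algorithm for sqrt(960).
a_0 = floor(sqrt(960)) = 30; set m_0=0, q_0=1.
Recurrence: m' = q*a - m,  q' = (d - m'^2)/q,  a' = floor((a_0 + m')/q').
  step 1: m=30, q=60, a=1
  step 2: m=30, q=1, a=60
a_2 = 2*a_0 = 60, so the period closes here.
sqrt(960) = [30; 1, 60]
Period length = 2

2


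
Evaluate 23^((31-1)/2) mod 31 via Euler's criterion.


p = 31 is prime and the exponent is (p-1)/2 = 15, so by Euler's criterion 23^15 = (23/31) = +1 or -1 mod 31.
Compute by square-and-multiply:
  15 = 8 + 4 + 2 + 1 (binary 1111)
  Repeated squaring mod 31: 23^1 = 23, 23^2 = 2, 23^4 = 4, 23^8 = 16
  23^15 = 23^8 * 23^4 * 23^2 * 23^1 = 16 * 4 * 2 * 23 mod 31
    16 * 4 = 64 = 2 mod 31
    2 * 2 = 4 = 4 mod 31
    4 * 23 = 92 = 30 mod 31
  23^15 = 30 mod 31
Result 30 = p - 1 = -1 mod 31: 23 is a quadratic non-residue mod 31. As a residue in [0, p-1] the value is 30.
23^15 mod 31 = 30

30


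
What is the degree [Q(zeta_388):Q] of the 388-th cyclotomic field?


The degree equals Euler's totient phi(388).
388 = 2^2 * 97
phi(388) = 192

192


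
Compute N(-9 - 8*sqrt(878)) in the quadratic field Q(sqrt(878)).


N(a + b*sqrt(d)) = a^2 - d*b^2
= (-9)^2 - (878)*(-8)^2
= 81 - 56192
= -56111

-56111


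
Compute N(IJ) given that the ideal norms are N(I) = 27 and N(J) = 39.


N(IJ) = N(I) * N(J)
= 27 * 39
= 1053

1053


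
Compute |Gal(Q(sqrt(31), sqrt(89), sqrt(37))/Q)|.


The 3 square roots of distinct primes are multiplicatively independent over Q,
so [K:Q] = 2^3 and Gal(K/Q) is isomorphic to (Z/2Z)^3.
|Gal| = 2^3 = 8

8


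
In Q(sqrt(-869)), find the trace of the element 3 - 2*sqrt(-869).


Tr(a + b*sqrt(d)) = (a + b*sqrt(d)) + (a - b*sqrt(d)) = 2a
= 2 * (3)
= 6

6


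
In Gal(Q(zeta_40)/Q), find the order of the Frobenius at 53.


The Frobenius at p in Gal(Q(zeta_n)/Q) = (Z/nZ)* is the class of p, so its order is ord_40(53), the smallest k >= 1 with 53^k = 1 mod 40.
n = 40 = 2^3 * 5, phi(40) = 16; the order divides phi(n).
Divisors of 16: 1, 2, 4, 8, 16
Repeated squaring mod 40: 53^1 = 13, 53^2 = 9, 53^4 = 1, 53^8 = 1, 53^16 = 1
Test divisors in increasing order:
  k=1: 53^1 = 13 mod 40
  k=2: 53^2 = 9 mod 40
  k=4: 53^4 = 1 mod 40  <- first divisor giving 1
Order = 4

4


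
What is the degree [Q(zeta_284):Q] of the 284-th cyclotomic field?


The degree equals Euler's totient phi(284).
284 = 2^2 * 71
phi(284) = 140

140


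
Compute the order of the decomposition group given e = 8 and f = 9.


|D_P| = e * f
= 8 * 9
= 72

72


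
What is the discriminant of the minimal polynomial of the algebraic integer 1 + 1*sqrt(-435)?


The element 1 + 1*sqrt(-435) has minimal polynomial:
x^2 - 2*x + 436
Discriminant = (-2)^2 - 4*(436)
= 4 - 1744
= -1740

-1740


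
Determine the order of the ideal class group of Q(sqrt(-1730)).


K = Q(sqrt(-1730)). d mod 4 = 2, so D = disc(K) = 4d = -6920
h(K) equals the number of primitive reduced positive-definite forms (a, b, c) = a*x^2 + b*x*y + c*y^2 with b^2 - 4ac = D,
where reduced means |b| <= a <= c, with b >= 0 whenever |b| = a or a = c, and primitive means gcd(a, b, c) = 1.
Reduced forces 3a^2 <= |D| = 6920, so 1 <= a <= 48; b must have the parity of D, and c = (b^2 - D)/(4a) must be an integer >= a.
Enumerate a = 1..48, b in [-a, a]:
  a=1: (1, 0, 1730)  [1]
  a=2: (2, 0, 865)  [1]
  a=3: (3, -2, 577), (3, 2, 577)  [2]
  a=4: none
  a=5: (5, 0, 346)  [1]
  a=6: (6, -4, 289), (6, 4, 289)  [2]
  a=7..8: none
  a=9: (9, -8, 194), (9, 8, 194)  [2]
  a=10: (10, 0, 173)  [1]
  a=11..12: none
  a=13: (13, -10, 135), (13, 10, 135)  [2]
  a=14: none
  a=15: (15, -10, 117), (15, 10, 117)  [2]
  a=16: none
  a=17: (17, -4, 102), (17, 4, 102)  [2]
  a=18: (18, -8, 97), (18, 8, 97)  [2]
  a=19..22: none
  a=23: (23, -16, 78), (23, 16, 78)  [2]
  a=24..25: none
  a=26: (26, -16, 69), (26, 16, 69)  [2]
  a=27: (27, -10, 65), (27, 10, 65)  [2]
  a=28..29: none
  a=30: (30, -20, 61), (30, 20, 61)  [2]
  a=31..33: none
  a=34: (34, -4, 51), (34, 4, 51)  [2]
  a=35..36: none
  a=37: (37, -6, 47), (37, 6, 47)  [2]
  a=38: none
  a=39: (39, -16, 46), (39, -10, 45), (39, 10, 45), (39, 16, 46)  [4]
  a=40: none
  a=41: (41, -38, 51), (41, 38, 51)  [2]
  a=42..48: none
Total reduced forms: 1 + 1 + 2 + 1 + 2 + 2 + 1 + 2 + 2 + 2 + 2 + 2 + 2 + 2 + 2 + 2 + 2 + 4 + 2 = 36
h = 36

36


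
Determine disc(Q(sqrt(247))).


For K = Q(sqrt(d)) with d squarefree: disc(K) = d if d = 1 mod 4, and disc(K) = 4d if d = 2 or 3 mod 4.
Here d = 247, and d mod 4 = 3.
d = 3 mod 4, not 1 (O_K = Z[sqrt(d)]), so disc(K) = 4d = 4 * (247) = 988

988


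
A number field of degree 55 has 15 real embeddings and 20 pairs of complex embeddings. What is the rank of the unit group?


By Dirichlet's unit theorem:
rank = r1 + r2 - 1
= 15 + 20 - 1
= 34

34


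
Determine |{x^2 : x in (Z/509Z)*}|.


For prime p, the number of non-zero quadratic residues is (p-1)/2.
= (509-1)/2
= 254

254


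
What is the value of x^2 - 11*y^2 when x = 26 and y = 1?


x^2 - d*y^2
= 26^2 - 11*1^2
= 676 - 11
= 665

665


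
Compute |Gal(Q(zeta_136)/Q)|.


|Gal(Q(zeta_136)/Q)| = phi(136)
= 64

64


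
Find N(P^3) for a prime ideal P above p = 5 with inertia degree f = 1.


N(P^a) = p^(a*f)
= 5^(3*1)
= 5^3
= 125

125


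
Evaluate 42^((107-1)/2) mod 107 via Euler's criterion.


p = 107 is prime and the exponent is (p-1)/2 = 53, so by Euler's criterion 42^53 = (42/107) = +1 or -1 mod 107.
Compute by square-and-multiply:
  53 = 32 + 16 + 4 + 1 (binary 110101)
  Repeated squaring mod 107: 42^1 = 42, 42^2 = 52, 42^4 = 29, 42^8 = 92, 42^16 = 11, 42^32 = 14
  42^53 = 42^32 * 42^16 * 42^4 * 42^1 = 14 * 11 * 29 * 42 mod 107
    14 * 11 = 154 = 47 mod 107
    47 * 29 = 1363 = 79 mod 107
    79 * 42 = 3318 = 1 mod 107
  42^53 = 1 mod 107
Result 1: 42 is a quadratic residue mod 107.
42^53 mod 107 = 1

1


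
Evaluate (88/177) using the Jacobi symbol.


Compute (88/177) via quadratic reciprocity:
  pull out 2: (2/177) = +1  (since 177 mod 8 = 1)
  pull out 2: (2/177) = +1  (since 177 mod 8 = 1)
  pull out 2: (2/177) = +1  (since 177 mod 8 = 1)
  reciprocity: (11/177) -> +(177/11)
  reduce: (1/11)
  (1/11) = 1
Product of signs = 1

1


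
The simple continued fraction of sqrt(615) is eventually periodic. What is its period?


Run the CF algorithm for sqrt(615).
a_0 = floor(sqrt(615)) = 24; set m_0=0, q_0=1.
Recurrence: m' = q*a - m,  q' = (d - m'^2)/q,  a' = floor((a_0 + m')/q').
  step 1: m=24, q=39, a=1
  step 2: m=15, q=10, a=3
  step 3: m=15, q=39, a=1
  step 4: m=24, q=1, a=48
a_4 = 2*a_0 = 48, so the period closes here.
sqrt(615) = [24; 1, 3, 1, 48]
Period length = 4

4


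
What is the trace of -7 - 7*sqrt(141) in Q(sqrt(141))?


Tr(a + b*sqrt(d)) = (a + b*sqrt(d)) + (a - b*sqrt(d)) = 2a
= 2 * (-7)
= -14

-14


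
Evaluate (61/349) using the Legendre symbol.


p = 349 is prime, so compute (61/349) with the reciprocity algorithm (Jacobi-symbol steps: pull out 2s via (2/n), flip via reciprocity, reduce):
  reciprocity: (61/349) -> +(349/61)
  reduce: (44/61)
  pull out 2: (2/61) = -1  (since 61 mod 8 = 5)
  pull out 2: (2/61) = -1  (since 61 mod 8 = 5)
  reciprocity: (11/61) -> +(61/11)
  reduce: (6/11)
  pull out 2: (2/11) = -1  (since 11 mod 8 = 3)
  reciprocity: (3/11) -> -(11/3)
  reduce: (2/3)
  pull out 2: (2/3) = -1  (since 3 mod 8 = 3)
  (1/3) = 1
Product of signs = -1
(61/349) = -1

-1


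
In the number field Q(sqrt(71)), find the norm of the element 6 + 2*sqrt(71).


N(a + b*sqrt(d)) = a^2 - d*b^2
= (6)^2 - (71)*(2)^2
= 36 - 284
= -248

-248


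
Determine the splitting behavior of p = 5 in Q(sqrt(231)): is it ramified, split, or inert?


K = Q(sqrt(231)). Since d mod 4 = 3, disc(K) = 924.
Check p | disc: 924 mod 5 = 4.
p does not divide disc. Compute Legendre symbol (d/p):
1^((5-1)/2) mod 5 = 1
(d/p) = 1, so p splits: (p) = P*P' with e=1, f=1, g=2.
Therefore p is split.

split


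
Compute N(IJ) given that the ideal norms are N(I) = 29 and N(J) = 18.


N(IJ) = N(I) * N(J)
= 29 * 18
= 522

522


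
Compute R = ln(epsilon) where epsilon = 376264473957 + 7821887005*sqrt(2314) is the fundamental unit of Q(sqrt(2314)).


epsilon = 376264473957 + 7821887005*sqrt(2314)
= 7.5253e+11
R = ln(7.5253e+11)
= 27.3467

27.3467


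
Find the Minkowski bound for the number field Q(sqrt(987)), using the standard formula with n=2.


d = 987, d mod 4 = 3, so disc(K) = 4d = 3948; |disc(K)| = 3948
Real quadratic field, so n = 2, s = r2 = 0, r1 = 2
M = (n!/n^n) * (4/pi)^s * sqrt(|disc(K)|) = (2!/2^2) * (4/pi)^0 * sqrt(3948)
= 0.5 * 1.000000 * 62.833112
= 31.4166

31.4166


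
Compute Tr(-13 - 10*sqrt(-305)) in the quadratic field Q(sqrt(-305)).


Tr(a + b*sqrt(d)) = (a + b*sqrt(d)) + (a - b*sqrt(d)) = 2a
= 2 * (-13)
= -26

-26


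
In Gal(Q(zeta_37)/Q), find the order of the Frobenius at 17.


The Frobenius at p in Gal(Q(zeta_n)/Q) = (Z/nZ)* is the class of p, so its order is ord_37(17), the smallest k >= 1 with 17^k = 1 mod 37.
n = 37 = 37, phi(37) = 36; the order divides phi(n).
Divisors of 36: 1, 2, 3, 4, 6, 9, 12, 18, 36
Repeated squaring mod 37: 17^1 = 17, 17^2 = 30, 17^4 = 12, 17^8 = 33, 17^16 = 16, 17^32 = 34
Test divisors in increasing order:
  k=1: 17^1 = 17 mod 37
  k=2: 17^2 = 30 mod 37
  k=3: 17^3 = 30 * 17 = 29 mod 37
  k=4: 17^4 = 12 mod 37
  k=6: 17^6 = 12 * 30 = 27 mod 37
  k=9: 17^9 = 33 * 17 = 6 mod 37
  k=12: 17^12 = 33 * 12 = 26 mod 37
  k=18: 17^18 = 16 * 30 = 36 mod 37
  k=36: 17^36 = 34 * 12 = 1 mod 37  <- first divisor giving 1
Order = 36

36


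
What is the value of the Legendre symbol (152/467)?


p = 467 is prime, so compute (152/467) with the reciprocity algorithm (Jacobi-symbol steps: pull out 2s via (2/n), flip via reciprocity, reduce):
  pull out 2: (2/467) = -1  (since 467 mod 8 = 3)
  pull out 2: (2/467) = -1  (since 467 mod 8 = 3)
  pull out 2: (2/467) = -1  (since 467 mod 8 = 3)
  reciprocity: (19/467) -> -(467/19)
  reduce: (11/19)
  reciprocity: (11/19) -> -(19/11)
  reduce: (8/11)
  pull out 2: (2/11) = -1  (since 11 mod 8 = 3)
  pull out 2: (2/11) = -1  (since 11 mod 8 = 3)
  pull out 2: (2/11) = -1  (since 11 mod 8 = 3)
  (1/11) = 1
Product of signs = 1
(152/467) = 1

1


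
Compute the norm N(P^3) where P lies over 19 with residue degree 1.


N(P^a) = p^(a*f)
= 19^(3*1)
= 19^3
= 6859

6859


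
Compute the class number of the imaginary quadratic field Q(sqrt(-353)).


K = Q(sqrt(-353)). d mod 4 = 3, so D = disc(K) = 4d = -1412
h(K) equals the number of primitive reduced positive-definite forms (a, b, c) = a*x^2 + b*x*y + c*y^2 with b^2 - 4ac = D,
where reduced means |b| <= a <= c, with b >= 0 whenever |b| = a or a = c, and primitive means gcd(a, b, c) = 1.
Reduced forces 3a^2 <= |D| = 1412, so 1 <= a <= 21; b must have the parity of D, and c = (b^2 - D)/(4a) must be an integer >= a.
Enumerate a = 1..21, b in [-a, a]:
  a=1: (1, 0, 353)  [1]
  a=2: (2, 2, 177)  [1]
  a=3: (3, -2, 118), (3, 2, 118)  [2]
  a=4..5: none
  a=6: (6, -2, 59), (6, 2, 59)  [2]
  a=7: (7, -4, 51), (7, 4, 51)  [2]
  a=8: none
  a=9: (9, -8, 41), (9, 8, 41)  [2]
  a=10..13: none
  a=14: (14, -10, 27), (14, 10, 27)  [2]
  a=15..16: none
  a=17: (17, -4, 21), (17, 4, 21)  [2]
  a=18: (18, -10, 21), (18, 10, 21)  [2]
  a=19..21: none
Total reduced forms: 1 + 1 + 2 + 2 + 2 + 2 + 2 + 2 + 2 = 16
h = 16

16


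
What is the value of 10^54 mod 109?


p = 109 is prime and the exponent is (p-1)/2 = 54, so by Euler's criterion 10^54 = (10/109) = +1 or -1 mod 109.
Compute by square-and-multiply:
  54 = 32 + 16 + 4 + 2 (binary 110110)
  Repeated squaring mod 109: 10^1 = 10, 10^2 = 100, 10^4 = 81, 10^8 = 21, 10^16 = 5, 10^32 = 25
  10^54 = 10^32 * 10^16 * 10^4 * 10^2 = 25 * 5 * 81 * 100 mod 109
    25 * 5 = 125 = 16 mod 109
    16 * 81 = 1296 = 97 mod 109
    97 * 100 = 9700 = 108 mod 109
  10^54 = 108 mod 109
Result 108 = p - 1 = -1 mod 109: 10 is a quadratic non-residue mod 109. As a residue in [0, p-1] the value is 108.
10^54 mod 109 = 108

108


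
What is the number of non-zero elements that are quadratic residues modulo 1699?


For prime p, the number of non-zero quadratic residues is (p-1)/2.
= (1699-1)/2
= 849

849


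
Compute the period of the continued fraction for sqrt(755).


Run the CF algorithm for sqrt(755).
a_0 = floor(sqrt(755)) = 27; set m_0=0, q_0=1.
Recurrence: m' = q*a - m,  q' = (d - m'^2)/q,  a' = floor((a_0 + m')/q').
  step 1: m=27, q=26, a=2
  step 2: m=25, q=5, a=10
  step 3: m=25, q=26, a=2
  step 4: m=27, q=1, a=54
a_4 = 2*a_0 = 54, so the period closes here.
sqrt(755) = [27; 2, 10, 2, 54]
Period length = 4

4


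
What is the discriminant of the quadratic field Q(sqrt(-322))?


For K = Q(sqrt(d)) with d squarefree: disc(K) = d if d = 1 mod 4, and disc(K) = 4d if d = 2 or 3 mod 4.
Here d = -322, and d mod 4 = 2.
d = 2 mod 4, not 1 (O_K = Z[sqrt(d)]), so disc(K) = 4d = 4 * (-322) = -1288

-1288


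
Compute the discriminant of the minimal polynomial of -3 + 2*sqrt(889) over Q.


The element -3 + 2*sqrt(889) has minimal polynomial:
x^2 + 6*x - 3547
Discriminant = (6)^2 - 4*(-3547)
= 36 + 14188
= 14224

14224


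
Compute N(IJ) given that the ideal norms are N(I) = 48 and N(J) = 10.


N(IJ) = N(I) * N(J)
= 48 * 10
= 480

480


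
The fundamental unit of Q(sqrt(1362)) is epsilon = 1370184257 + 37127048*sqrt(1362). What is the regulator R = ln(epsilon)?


epsilon = 1370184257 + 37127048*sqrt(1362)
= 2.7404e+09
R = ln(2.7404e+09)
= 21.7314

21.7314


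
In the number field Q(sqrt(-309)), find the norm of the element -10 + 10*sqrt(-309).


N(a + b*sqrt(d)) = a^2 - d*b^2
= (-10)^2 - (-309)*(10)^2
= 100 + 30900
= 31000

31000


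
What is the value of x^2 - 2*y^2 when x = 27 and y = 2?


x^2 - d*y^2
= 27^2 - 2*2^2
= 729 - 8
= 721

721


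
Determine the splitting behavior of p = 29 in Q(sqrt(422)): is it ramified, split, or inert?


K = Q(sqrt(422)). Since d mod 4 = 2, disc(K) = 1688.
Check p | disc: 1688 mod 29 = 6.
p does not divide disc. Compute Legendre symbol (d/p):
16^((29-1)/2) mod 29 = 1
(d/p) = 1, so p splits: (p) = P*P' with e=1, f=1, g=2.
Therefore p is split.

split


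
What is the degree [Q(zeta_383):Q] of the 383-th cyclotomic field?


The degree equals Euler's totient phi(383).
383 = 383
phi(383) = 382

382


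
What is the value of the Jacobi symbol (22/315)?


Compute (22/315) via quadratic reciprocity:
  pull out 2: (2/315) = -1  (since 315 mod 8 = 3)
  reciprocity: (11/315) -> -(315/11)
  reduce: (7/11)
  reciprocity: (7/11) -> -(11/7)
  reduce: (4/7)
  pull out 2: (2/7) = +1  (since 7 mod 8 = 7)
  pull out 2: (2/7) = +1  (since 7 mod 8 = 7)
  (1/7) = 1
Product of signs = -1

-1


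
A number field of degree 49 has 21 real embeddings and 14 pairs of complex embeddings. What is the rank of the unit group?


By Dirichlet's unit theorem:
rank = r1 + r2 - 1
= 21 + 14 - 1
= 34

34


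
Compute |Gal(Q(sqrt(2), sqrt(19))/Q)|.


The 2 square roots of distinct primes are multiplicatively independent over Q,
so [K:Q] = 2^2 and Gal(K/Q) is isomorphic to (Z/2Z)^2.
|Gal| = 2^2 = 4

4


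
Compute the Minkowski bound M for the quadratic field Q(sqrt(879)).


d = 879, d mod 4 = 3, so disc(K) = 4d = 3516; |disc(K)| = 3516
Real quadratic field, so n = 2, s = r2 = 0, r1 = 2
M = (n!/n^n) * (4/pi)^s * sqrt(|disc(K)|) = (2!/2^2) * (4/pi)^0 * sqrt(3516)
= 0.5 * 1.000000 * 59.295868
= 29.6479

29.6479


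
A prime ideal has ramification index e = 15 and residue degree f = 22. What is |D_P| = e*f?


|D_P| = e * f
= 15 * 22
= 330

330


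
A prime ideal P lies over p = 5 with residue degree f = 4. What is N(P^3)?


N(P^a) = p^(a*f)
= 5^(3*4)
= 5^12
= 244140625

244140625


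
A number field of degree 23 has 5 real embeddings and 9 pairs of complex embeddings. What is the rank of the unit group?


By Dirichlet's unit theorem:
rank = r1 + r2 - 1
= 5 + 9 - 1
= 13

13


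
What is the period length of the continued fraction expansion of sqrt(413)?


Run the CF algorithm for sqrt(413).
a_0 = floor(sqrt(413)) = 20; set m_0=0, q_0=1.
Recurrence: m' = q*a - m,  q' = (d - m'^2)/q,  a' = floor((a_0 + m')/q').
  step 1: m=20, q=13, a=3
  step 2: m=19, q=4, a=9
  step 3: m=17, q=31, a=1
  step 4: m=14, q=7, a=4
  step 5: m=14, q=31, a=1
  step 6: m=17, q=4, a=9
  step 7: m=19, q=13, a=3
  step 8: m=20, q=1, a=40
a_8 = 2*a_0 = 40, so the period closes here.
sqrt(413) = [20; 3, 9, 1, 4, 1, 9, 3, 40]
Period length = 8

8


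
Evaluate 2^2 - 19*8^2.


x^2 - d*y^2
= 2^2 - 19*8^2
= 4 - 1216
= -1212

-1212


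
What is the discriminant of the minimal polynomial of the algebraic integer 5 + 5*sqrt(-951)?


The element 5 + 5*sqrt(-951) has minimal polynomial:
x^2 - 10*x + 23800
Discriminant = (-10)^2 - 4*(23800)
= 100 - 95200
= -95100

-95100


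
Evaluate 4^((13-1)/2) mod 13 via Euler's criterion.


p = 13 is prime and the exponent is (p-1)/2 = 6, so by Euler's criterion 4^6 = (4/13) = +1 or -1 mod 13.
Compute by square-and-multiply:
  6 = 4 + 2 (binary 110)
  Repeated squaring mod 13: 4^1 = 4, 4^2 = 3, 4^4 = 9
  4^6 = 4^4 * 4^2 = 9 * 3 mod 13
    9 * 3 = 27 = 1 mod 13
  4^6 = 1 mod 13
Result 1: 4 is a quadratic residue mod 13.
4^6 mod 13 = 1

1


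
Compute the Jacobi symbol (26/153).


Compute (26/153) via quadratic reciprocity:
  pull out 2: (2/153) = +1  (since 153 mod 8 = 1)
  reciprocity: (13/153) -> +(153/13)
  reduce: (10/13)
  pull out 2: (2/13) = -1  (since 13 mod 8 = 5)
  reciprocity: (5/13) -> +(13/5)
  reduce: (3/5)
  reciprocity: (3/5) -> +(5/3)
  reduce: (2/3)
  pull out 2: (2/3) = -1  (since 3 mod 8 = 3)
  (1/3) = 1
Product of signs = 1

1


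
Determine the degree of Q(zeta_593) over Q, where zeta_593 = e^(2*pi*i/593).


The degree equals Euler's totient phi(593).
593 = 593
phi(593) = 592

592


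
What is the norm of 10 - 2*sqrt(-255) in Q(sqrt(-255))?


N(a + b*sqrt(d)) = a^2 - d*b^2
= (10)^2 - (-255)*(-2)^2
= 100 + 1020
= 1120

1120


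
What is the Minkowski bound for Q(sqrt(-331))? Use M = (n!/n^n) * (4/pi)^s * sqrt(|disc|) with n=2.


d = -331, d mod 4 = 1, so disc(K) = d = -331; |disc(K)| = 331
Imaginary quadratic field, so n = 2, s = r2 = 1, r1 = 0
M = (n!/n^n) * (4/pi)^s * sqrt(|disc(K)|) = (2!/2^2) * (4/pi)^1 * sqrt(331)
= 0.5 * 1.273240 * 18.193405
= 11.5823

11.5823


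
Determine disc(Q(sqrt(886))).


For K = Q(sqrt(d)) with d squarefree: disc(K) = d if d = 1 mod 4, and disc(K) = 4d if d = 2 or 3 mod 4.
Here d = 886, and d mod 4 = 2.
d = 2 mod 4, not 1 (O_K = Z[sqrt(d)]), so disc(K) = 4d = 4 * (886) = 3544

3544


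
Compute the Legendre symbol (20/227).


p = 227 is prime, so compute (20/227) with the reciprocity algorithm (Jacobi-symbol steps: pull out 2s via (2/n), flip via reciprocity, reduce):
  pull out 2: (2/227) = -1  (since 227 mod 8 = 3)
  pull out 2: (2/227) = -1  (since 227 mod 8 = 3)
  reciprocity: (5/227) -> +(227/5)
  reduce: (2/5)
  pull out 2: (2/5) = -1  (since 5 mod 8 = 5)
  (1/5) = 1
Product of signs = -1
(20/227) = -1

-1


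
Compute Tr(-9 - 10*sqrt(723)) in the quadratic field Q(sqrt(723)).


Tr(a + b*sqrt(d)) = (a + b*sqrt(d)) + (a - b*sqrt(d)) = 2a
= 2 * (-9)
= -18

-18


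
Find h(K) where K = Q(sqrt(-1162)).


K = Q(sqrt(-1162)). d mod 4 = 2, so D = disc(K) = 4d = -4648
h(K) equals the number of primitive reduced positive-definite forms (a, b, c) = a*x^2 + b*x*y + c*y^2 with b^2 - 4ac = D,
where reduced means |b| <= a <= c, with b >= 0 whenever |b| = a or a = c, and primitive means gcd(a, b, c) = 1.
Reduced forces 3a^2 <= |D| = 4648, so 1 <= a <= 39; b must have the parity of D, and c = (b^2 - D)/(4a) must be an integer >= a.
Enumerate a = 1..39, b in [-a, a]:
  a=1: (1, 0, 1162)  [1]
  a=2: (2, 0, 581)  [1]
  a=3..6: none
  a=7: (7, 0, 166)  [1]
  a=8..10: none
  a=11: (11, -4, 106), (11, 4, 106)  [2]
  a=12..13: none
  a=14: (14, 0, 83)  [1]
  a=15..18: none
  a=19: (19, -8, 62), (19, 8, 62)  [2]
  a=20..21: none
  a=22: (22, -4, 53), (22, 4, 53)  [2]
  a=23..30: none
  a=31: (31, -8, 38), (31, 8, 38)  [2]
  a=32..39: none
Total reduced forms: 1 + 1 + 1 + 2 + 1 + 2 + 2 + 2 = 12
h = 12

12


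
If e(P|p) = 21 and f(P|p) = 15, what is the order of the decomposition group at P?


|D_P| = e * f
= 21 * 15
= 315

315


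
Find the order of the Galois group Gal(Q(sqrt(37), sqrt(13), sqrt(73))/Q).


The 3 square roots of distinct primes are multiplicatively independent over Q,
so [K:Q] = 2^3 and Gal(K/Q) is isomorphic to (Z/2Z)^3.
|Gal| = 2^3 = 8

8


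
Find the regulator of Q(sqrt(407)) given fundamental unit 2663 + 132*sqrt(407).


epsilon = 2663 + 132*sqrt(407)
= 5325.9998
R = ln(5325.9998)
= 8.5804

8.5804


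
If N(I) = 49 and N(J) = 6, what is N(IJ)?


N(IJ) = N(I) * N(J)
= 49 * 6
= 294

294


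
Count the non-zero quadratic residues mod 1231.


For prime p, the number of non-zero quadratic residues is (p-1)/2.
= (1231-1)/2
= 615

615


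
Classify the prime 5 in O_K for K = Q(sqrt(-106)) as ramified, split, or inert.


K = Q(sqrt(-106)). Since d mod 4 = 2, disc(K) = -424.
Check p | disc: -424 mod 5 = 1.
p does not divide disc. Compute Legendre symbol (d/p):
4^((5-1)/2) mod 5 = 1
(d/p) = 1, so p splits: (p) = P*P' with e=1, f=1, g=2.
Therefore p is split.

split


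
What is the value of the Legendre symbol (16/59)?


p = 59 is prime, so compute (16/59) with the reciprocity algorithm (Jacobi-symbol steps: pull out 2s via (2/n), flip via reciprocity, reduce):
  pull out 2: (2/59) = -1  (since 59 mod 8 = 3)
  pull out 2: (2/59) = -1  (since 59 mod 8 = 3)
  pull out 2: (2/59) = -1  (since 59 mod 8 = 3)
  pull out 2: (2/59) = -1  (since 59 mod 8 = 3)
  (1/59) = 1
Product of signs = 1
(16/59) = 1

1


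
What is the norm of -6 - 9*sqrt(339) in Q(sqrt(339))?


N(a + b*sqrt(d)) = a^2 - d*b^2
= (-6)^2 - (339)*(-9)^2
= 36 - 27459
= -27423

-27423


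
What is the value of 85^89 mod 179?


p = 179 is prime and the exponent is (p-1)/2 = 89, so by Euler's criterion 85^89 = (85/179) = +1 or -1 mod 179.
Compute by square-and-multiply:
  89 = 64 + 16 + 8 + 1 (binary 1011001)
  Repeated squaring mod 179: 85^1 = 85, 85^2 = 65, 85^4 = 108, 85^8 = 29, 85^16 = 125, 85^32 = 52, 85^64 = 19
  85^89 = 85^64 * 85^16 * 85^8 * 85^1 = 19 * 125 * 29 * 85 mod 179
    19 * 125 = 2375 = 48 mod 179
    48 * 29 = 1392 = 139 mod 179
    139 * 85 = 11815 = 1 mod 179
  85^89 = 1 mod 179
Result 1: 85 is a quadratic residue mod 179.
85^89 mod 179 = 1

1


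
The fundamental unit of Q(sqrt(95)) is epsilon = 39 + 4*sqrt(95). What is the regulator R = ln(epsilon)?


epsilon = 39 + 4*sqrt(95)
= 77.9872
R = ln(77.9872)
= 4.3565

4.3565


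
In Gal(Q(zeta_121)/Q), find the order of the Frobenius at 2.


The Frobenius at p in Gal(Q(zeta_n)/Q) = (Z/nZ)* is the class of p, so its order is ord_121(2), the smallest k >= 1 with 2^k = 1 mod 121.
n = 121 = 11^2, phi(121) = 110; the order divides phi(n).
Divisors of 110: 1, 2, 5, 10, 11, 22, 55, 110
Repeated squaring mod 121: 2^1 = 2, 2^2 = 4, 2^4 = 16, 2^8 = 14, 2^16 = 75, 2^32 = 59, 2^64 = 93
Test divisors in increasing order:
  k=1: 2^1 = 2 mod 121
  k=2: 2^2 = 4 mod 121
  k=5: 2^5 = 16 * 2 = 32 mod 121
  k=10: 2^10 = 14 * 4 = 56 mod 121
  k=11: 2^11 = 14 * 4 * 2 = 112 mod 121
  k=22: 2^22 = 75 * 16 * 4 = 81 mod 121
  k=55: 2^55 = 59 * 75 * 16 * 4 * 2 = 120 mod 121
  k=110: 2^110 = 93 * 59 * 14 * 16 * 4 = 1 mod 121  <- first divisor giving 1
Order = 110

110


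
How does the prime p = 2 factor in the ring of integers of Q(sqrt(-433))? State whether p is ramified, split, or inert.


K = Q(sqrt(-433)). Since d mod 4 = 3, disc(K) = -1732.
Check p | disc: -1732 mod 2 = 0.
p divides disc, so p ramifies: (p) = P^2 with e=2, f=1, g=1.
Therefore p is ramified.

ramified


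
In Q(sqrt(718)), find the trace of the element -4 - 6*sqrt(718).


Tr(a + b*sqrt(d)) = (a + b*sqrt(d)) + (a - b*sqrt(d)) = 2a
= 2 * (-4)
= -8

-8


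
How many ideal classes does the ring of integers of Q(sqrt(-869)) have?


K = Q(sqrt(-869)). d mod 4 = 3, so D = disc(K) = 4d = -3476
h(K) equals the number of primitive reduced positive-definite forms (a, b, c) = a*x^2 + b*x*y + c*y^2 with b^2 - 4ac = D,
where reduced means |b| <= a <= c, with b >= 0 whenever |b| = a or a = c, and primitive means gcd(a, b, c) = 1.
Reduced forces 3a^2 <= |D| = 3476, so 1 <= a <= 34; b must have the parity of D, and c = (b^2 - D)/(4a) must be an integer >= a.
Enumerate a = 1..34, b in [-a, a]:
  a=1: (1, 0, 869)  [1]
  a=2: (2, 2, 435)  [1]
  a=3: (3, -2, 290), (3, 2, 290)  [2]
  a=4: none
  a=5: (5, -2, 174), (5, 2, 174)  [2]
  a=6: (6, -2, 145), (6, 2, 145)  [2]
  a=7..8: none
  a=9: (9, -4, 97), (9, 4, 97)  [2]
  a=10: (10, -2, 87), (10, 2, 87)  [2]
  a=11: (11, 0, 79)  [1]
  a=12..14: none
  a=15: (15, -8, 59), (15, -2, 58), (15, 2, 58), (15, 8, 59)  [4]
  a=16: none
  a=17: (17, -14, 54), (17, 14, 54)  [2]
  a=18: (18, -14, 51), (18, 14, 51)  [2]
  a=19: (19, -18, 50), (19, 18, 50)  [2]
  a=20..21: none
  a=22: (22, 22, 45)  [1]
  a=23..24: none
  a=25: (25, -18, 38), (25, 18, 38)  [2]
  a=26: none
  a=27: (27, -14, 34), (27, 14, 34)  [2]
  a=28: none
  a=29: (29, -2, 30), (29, 2, 30)  [2]
  a=30: (30, -22, 33), (30, 22, 33)  [2]
  a=31..34: none
Total reduced forms: 1 + 1 + 2 + 2 + 2 + 2 + 2 + 1 + 4 + 2 + 2 + 2 + 1 + 2 + 2 + 2 + 2 = 32
h = 32

32


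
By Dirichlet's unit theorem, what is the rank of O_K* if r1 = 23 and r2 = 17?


By Dirichlet's unit theorem:
rank = r1 + r2 - 1
= 23 + 17 - 1
= 39

39


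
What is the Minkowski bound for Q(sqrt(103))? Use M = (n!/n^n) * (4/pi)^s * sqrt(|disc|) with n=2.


d = 103, d mod 4 = 3, so disc(K) = 4d = 412; |disc(K)| = 412
Real quadratic field, so n = 2, s = r2 = 0, r1 = 2
M = (n!/n^n) * (4/pi)^s * sqrt(|disc(K)|) = (2!/2^2) * (4/pi)^0 * sqrt(412)
= 0.5 * 1.000000 * 20.297783
= 10.1489

10.1489


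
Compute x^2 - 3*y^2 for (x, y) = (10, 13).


x^2 - d*y^2
= 10^2 - 3*13^2
= 100 - 507
= -407

-407


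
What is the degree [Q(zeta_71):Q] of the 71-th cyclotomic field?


The degree equals Euler's totient phi(71).
71 = 71
phi(71) = 70

70


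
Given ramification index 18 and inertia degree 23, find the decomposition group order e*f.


|D_P| = e * f
= 18 * 23
= 414

414


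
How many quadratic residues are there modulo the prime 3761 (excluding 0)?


For prime p, the number of non-zero quadratic residues is (p-1)/2.
= (3761-1)/2
= 1880

1880


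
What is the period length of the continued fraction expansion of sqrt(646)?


Run the CF algorithm for sqrt(646).
a_0 = floor(sqrt(646)) = 25; set m_0=0, q_0=1.
Recurrence: m' = q*a - m,  q' = (d - m'^2)/q,  a' = floor((a_0 + m')/q').
  step 1: m=25, q=21, a=2
  step 2: m=17, q=17, a=2
  step 3: m=17, q=21, a=2
  step 4: m=25, q=1, a=50
a_4 = 2*a_0 = 50, so the period closes here.
sqrt(646) = [25; 2, 2, 2, 50]
Period length = 4

4


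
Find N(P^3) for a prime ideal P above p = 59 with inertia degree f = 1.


N(P^a) = p^(a*f)
= 59^(3*1)
= 59^3
= 205379

205379


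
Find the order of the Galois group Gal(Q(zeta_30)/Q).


|Gal(Q(zeta_30)/Q)| = phi(30)
= 8

8


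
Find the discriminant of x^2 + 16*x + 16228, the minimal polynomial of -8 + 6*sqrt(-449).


The element -8 + 6*sqrt(-449) has minimal polynomial:
x^2 + 16*x + 16228
Discriminant = (16)^2 - 4*(16228)
= 256 - 64912
= -64656

-64656


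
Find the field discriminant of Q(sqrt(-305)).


For K = Q(sqrt(d)) with d squarefree: disc(K) = d if d = 1 mod 4, and disc(K) = 4d if d = 2 or 3 mod 4.
Here d = -305, and d mod 4 = 3.
d = 3 mod 4, not 1 (O_K = Z[sqrt(d)]), so disc(K) = 4d = 4 * (-305) = -1220

-1220


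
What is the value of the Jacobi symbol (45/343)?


Compute (45/343) via quadratic reciprocity:
  reciprocity: (45/343) -> +(343/45)
  reduce: (28/45)
  pull out 2: (2/45) = -1  (since 45 mod 8 = 5)
  pull out 2: (2/45) = -1  (since 45 mod 8 = 5)
  reciprocity: (7/45) -> +(45/7)
  reduce: (3/7)
  reciprocity: (3/7) -> -(7/3)
  reduce: (1/3)
  (1/3) = 1
Product of signs = -1

-1


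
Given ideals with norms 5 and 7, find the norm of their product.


N(IJ) = N(I) * N(J)
= 5 * 7
= 35

35


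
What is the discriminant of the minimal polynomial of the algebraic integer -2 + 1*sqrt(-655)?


The element -2 + 1*sqrt(-655) has minimal polynomial:
x^2 + 4*x + 659
Discriminant = (4)^2 - 4*(659)
= 16 - 2636
= -2620

-2620


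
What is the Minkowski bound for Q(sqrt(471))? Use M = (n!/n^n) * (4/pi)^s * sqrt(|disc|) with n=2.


d = 471, d mod 4 = 3, so disc(K) = 4d = 1884; |disc(K)| = 1884
Real quadratic field, so n = 2, s = r2 = 0, r1 = 2
M = (n!/n^n) * (4/pi)^s * sqrt(|disc(K)|) = (2!/2^2) * (4/pi)^0 * sqrt(1884)
= 0.5 * 1.000000 * 43.405069
= 21.7025

21.7025


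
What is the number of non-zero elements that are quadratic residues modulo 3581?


For prime p, the number of non-zero quadratic residues is (p-1)/2.
= (3581-1)/2
= 1790

1790


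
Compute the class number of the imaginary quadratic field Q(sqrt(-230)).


K = Q(sqrt(-230)). d mod 4 = 2, so D = disc(K) = 4d = -920
h(K) equals the number of primitive reduced positive-definite forms (a, b, c) = a*x^2 + b*x*y + c*y^2 with b^2 - 4ac = D,
where reduced means |b| <= a <= c, with b >= 0 whenever |b| = a or a = c, and primitive means gcd(a, b, c) = 1.
Reduced forces 3a^2 <= |D| = 920, so 1 <= a <= 17; b must have the parity of D, and c = (b^2 - D)/(4a) must be an integer >= a.
Enumerate a = 1..17, b in [-a, a]:
  a=1: (1, 0, 230)  [1]
  a=2: (2, 0, 115)  [1]
  a=3: (3, -2, 77), (3, 2, 77)  [2]
  a=4: none
  a=5: (5, 0, 46)  [1]
  a=6: (6, -4, 39), (6, 4, 39)  [2]
  a=7: (7, -2, 33), (7, 2, 33)  [2]
  a=8: none
  a=9: (9, -4, 26), (9, 4, 26)  [2]
  a=10: (10, 0, 23)  [1]
  a=11: (11, -2, 21), (11, 2, 21)  [2]
  a=12: none
  a=13: (13, -4, 18), (13, 4, 18)  [2]
  a=14: (14, -12, 19), (14, 12, 19)  [2]
  a=15: (15, -10, 17), (15, 10, 17)  [2]
  a=16..17: none
Total reduced forms: 1 + 1 + 2 + 1 + 2 + 2 + 2 + 1 + 2 + 2 + 2 + 2 = 20
h = 20

20


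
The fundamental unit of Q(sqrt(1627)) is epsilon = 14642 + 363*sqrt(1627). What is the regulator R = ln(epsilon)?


epsilon = 14642 + 363*sqrt(1627)
= 29284.0000
R = ln(29284.0000)
= 10.2848

10.2848


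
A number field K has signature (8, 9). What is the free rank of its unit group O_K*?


By Dirichlet's unit theorem:
rank = r1 + r2 - 1
= 8 + 9 - 1
= 16

16


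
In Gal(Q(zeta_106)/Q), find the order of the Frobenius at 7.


The Frobenius at p in Gal(Q(zeta_n)/Q) = (Z/nZ)* is the class of p, so its order is ord_106(7), the smallest k >= 1 with 7^k = 1 mod 106.
n = 106 = 2 * 53, phi(106) = 52; the order divides phi(n).
Divisors of 52: 1, 2, 4, 13, 26, 52
Repeated squaring mod 106: 7^1 = 7, 7^2 = 49, 7^4 = 69, 7^8 = 97, 7^16 = 81, 7^32 = 95
Test divisors in increasing order:
  k=1: 7^1 = 7 mod 106
  k=2: 7^2 = 49 mod 106
  k=4: 7^4 = 69 mod 106
  k=13: 7^13 = 97 * 69 * 7 = 105 mod 106
  k=26: 7^26 = 81 * 97 * 49 = 1 mod 106  <- first divisor giving 1
Order = 26

26


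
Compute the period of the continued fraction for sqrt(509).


Run the CF algorithm for sqrt(509).
a_0 = floor(sqrt(509)) = 22; set m_0=0, q_0=1.
Recurrence: m' = q*a - m,  q' = (d - m'^2)/q,  a' = floor((a_0 + m')/q').
  step 1: m=22, q=25, a=1
  step 2: m=3, q=20, a=1
  step 3: m=17, q=11, a=3
  step 4: m=16, q=23, a=1
  step 5: m=7, q=20, a=1
  step 6: m=13, q=17, a=2
  step 7: m=21, q=4, a=10
  step 8: m=19, q=37, a=1
  step 9: m=18, q=5, a=8
  step 10: m=22, q=5, a=8
  step 11: m=18, q=37, a=1
  step 12: m=19, q=4, a=10
  step 13: m=21, q=17, a=2
  step 14: m=13, q=20, a=1
  step 15: m=7, q=23, a=1
  step 16: m=16, q=11, a=3
  step 17: m=17, q=20, a=1
  step 18: m=3, q=25, a=1
  step 19: m=22, q=1, a=44
a_19 = 2*a_0 = 44, so the period closes here.
sqrt(509) = [22; 1, 1, 3, 1, 1, 2, 10, 1, 8, 8, 1, 10, 2, 1, 1, 3, 1, 1, 44]
Period length = 19

19


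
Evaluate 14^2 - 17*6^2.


x^2 - d*y^2
= 14^2 - 17*6^2
= 196 - 612
= -416

-416


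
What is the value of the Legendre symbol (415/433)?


p = 433 is prime, so compute (415/433) with the reciprocity algorithm (Jacobi-symbol steps: pull out 2s via (2/n), flip via reciprocity, reduce):
  reciprocity: (415/433) -> +(433/415)
  reduce: (18/415)
  pull out 2: (2/415) = +1  (since 415 mod 8 = 7)
  reciprocity: (9/415) -> +(415/9)
  reduce: (1/9)
  (1/9) = 1
Product of signs = 1
(415/433) = 1

1


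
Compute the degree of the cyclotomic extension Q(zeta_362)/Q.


The degree equals Euler's totient phi(362).
362 = 2 * 181
phi(362) = 180

180


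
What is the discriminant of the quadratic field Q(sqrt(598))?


For K = Q(sqrt(d)) with d squarefree: disc(K) = d if d = 1 mod 4, and disc(K) = 4d if d = 2 or 3 mod 4.
Here d = 598, and d mod 4 = 2.
d = 2 mod 4, not 1 (O_K = Z[sqrt(d)]), so disc(K) = 4d = 4 * (598) = 2392

2392


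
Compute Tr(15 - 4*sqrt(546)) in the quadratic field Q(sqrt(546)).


Tr(a + b*sqrt(d)) = (a + b*sqrt(d)) + (a - b*sqrt(d)) = 2a
= 2 * (15)
= 30

30


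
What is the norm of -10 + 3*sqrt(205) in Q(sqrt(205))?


N(a + b*sqrt(d)) = a^2 - d*b^2
= (-10)^2 - (205)*(3)^2
= 100 - 1845
= -1745

-1745


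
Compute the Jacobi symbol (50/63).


Compute (50/63) via quadratic reciprocity:
  pull out 2: (2/63) = +1  (since 63 mod 8 = 7)
  reciprocity: (25/63) -> +(63/25)
  reduce: (13/25)
  reciprocity: (13/25) -> +(25/13)
  reduce: (12/13)
  pull out 2: (2/13) = -1  (since 13 mod 8 = 5)
  pull out 2: (2/13) = -1  (since 13 mod 8 = 5)
  reciprocity: (3/13) -> +(13/3)
  reduce: (1/3)
  (1/3) = 1
Product of signs = 1

1
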